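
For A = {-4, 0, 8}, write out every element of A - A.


A - A = {a - a' : a, a' ∈ A}.
Compute a - a' for each ordered pair (a, a'):
a = -4: -4--4=0, -4-0=-4, -4-8=-12
a = 0: 0--4=4, 0-0=0, 0-8=-8
a = 8: 8--4=12, 8-0=8, 8-8=0
Collecting distinct values (and noting 0 appears from a-a):
A - A = {-12, -8, -4, 0, 4, 8, 12}
|A - A| = 7

A - A = {-12, -8, -4, 0, 4, 8, 12}


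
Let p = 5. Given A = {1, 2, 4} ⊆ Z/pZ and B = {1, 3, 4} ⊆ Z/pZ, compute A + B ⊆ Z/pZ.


Work in Z/5Z: reduce every sum a + b modulo 5.
Enumerate all 9 pairs:
a = 1: 1+1=2, 1+3=4, 1+4=0
a = 2: 2+1=3, 2+3=0, 2+4=1
a = 4: 4+1=0, 4+3=2, 4+4=3
Distinct residues collected: {0, 1, 2, 3, 4}
|A + B| = 5 (out of 5 total residues).

A + B = {0, 1, 2, 3, 4}


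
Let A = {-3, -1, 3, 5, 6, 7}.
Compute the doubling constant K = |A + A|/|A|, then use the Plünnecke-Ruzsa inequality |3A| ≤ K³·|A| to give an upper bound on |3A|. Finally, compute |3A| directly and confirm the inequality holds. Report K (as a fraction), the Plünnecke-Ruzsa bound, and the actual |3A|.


|A| = 6.
Step 1: Compute A + A by enumerating all 36 pairs.
A + A = {-6, -4, -2, 0, 2, 3, 4, 5, 6, 8, 9, 10, 11, 12, 13, 14}, so |A + A| = 16.
Step 2: Doubling constant K = |A + A|/|A| = 16/6 = 16/6 ≈ 2.6667.
Step 3: Plünnecke-Ruzsa gives |3A| ≤ K³·|A| = (2.6667)³ · 6 ≈ 113.7778.
Step 4: Compute 3A = A + A + A directly by enumerating all triples (a,b,c) ∈ A³; |3A| = 27.
Step 5: Check 27 ≤ 113.7778? Yes ✓.

K = 16/6, Plünnecke-Ruzsa bound K³|A| ≈ 113.7778, |3A| = 27, inequality holds.


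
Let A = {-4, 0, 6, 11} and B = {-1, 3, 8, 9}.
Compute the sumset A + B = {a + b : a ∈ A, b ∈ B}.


A + B = {a + b : a ∈ A, b ∈ B}.
Enumerate all |A|·|B| = 4·4 = 16 pairs (a, b) and collect distinct sums.
a = -4: -4+-1=-5, -4+3=-1, -4+8=4, -4+9=5
a = 0: 0+-1=-1, 0+3=3, 0+8=8, 0+9=9
a = 6: 6+-1=5, 6+3=9, 6+8=14, 6+9=15
a = 11: 11+-1=10, 11+3=14, 11+8=19, 11+9=20
Collecting distinct sums: A + B = {-5, -1, 3, 4, 5, 8, 9, 10, 14, 15, 19, 20}
|A + B| = 12

A + B = {-5, -1, 3, 4, 5, 8, 9, 10, 14, 15, 19, 20}


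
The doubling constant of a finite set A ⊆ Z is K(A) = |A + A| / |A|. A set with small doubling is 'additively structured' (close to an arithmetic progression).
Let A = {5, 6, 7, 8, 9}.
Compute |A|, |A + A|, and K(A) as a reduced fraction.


|A| = 5.
Compute A + A by enumerating all 25 pairs.
A + A = {10, 11, 12, 13, 14, 15, 16, 17, 18}, so |A + A| = 9.
K = |A + A| / |A| = 9/5 (already in lowest terms) ≈ 1.8000.
Reference: AP of size 5 gives K = 9/5 ≈ 1.8000; a fully generic set of size 5 gives K ≈ 3.0000.

|A| = 5, |A + A| = 9, K = 9/5.


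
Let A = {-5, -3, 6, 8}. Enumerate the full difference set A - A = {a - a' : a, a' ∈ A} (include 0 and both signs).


A - A = {a - a' : a, a' ∈ A}.
Compute a - a' for each ordered pair (a, a'):
a = -5: -5--5=0, -5--3=-2, -5-6=-11, -5-8=-13
a = -3: -3--5=2, -3--3=0, -3-6=-9, -3-8=-11
a = 6: 6--5=11, 6--3=9, 6-6=0, 6-8=-2
a = 8: 8--5=13, 8--3=11, 8-6=2, 8-8=0
Collecting distinct values (and noting 0 appears from a-a):
A - A = {-13, -11, -9, -2, 0, 2, 9, 11, 13}
|A - A| = 9

A - A = {-13, -11, -9, -2, 0, 2, 9, 11, 13}


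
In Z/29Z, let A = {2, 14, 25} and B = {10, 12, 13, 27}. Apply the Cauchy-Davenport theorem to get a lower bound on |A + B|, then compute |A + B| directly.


Cauchy-Davenport: |A + B| ≥ min(p, |A| + |B| - 1) for A, B nonempty in Z/pZ.
|A| = 3, |B| = 4, p = 29.
CD lower bound = min(29, 3 + 4 - 1) = min(29, 6) = 6.
Compute A + B mod 29 directly:
a = 2: 2+10=12, 2+12=14, 2+13=15, 2+27=0
a = 14: 14+10=24, 14+12=26, 14+13=27, 14+27=12
a = 25: 25+10=6, 25+12=8, 25+13=9, 25+27=23
A + B = {0, 6, 8, 9, 12, 14, 15, 23, 24, 26, 27}, so |A + B| = 11.
Verify: 11 ≥ 6? Yes ✓.

CD lower bound = 6, actual |A + B| = 11.


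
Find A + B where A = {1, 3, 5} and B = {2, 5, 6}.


A + B = {a + b : a ∈ A, b ∈ B}.
Enumerate all |A|·|B| = 3·3 = 9 pairs (a, b) and collect distinct sums.
a = 1: 1+2=3, 1+5=6, 1+6=7
a = 3: 3+2=5, 3+5=8, 3+6=9
a = 5: 5+2=7, 5+5=10, 5+6=11
Collecting distinct sums: A + B = {3, 5, 6, 7, 8, 9, 10, 11}
|A + B| = 8

A + B = {3, 5, 6, 7, 8, 9, 10, 11}


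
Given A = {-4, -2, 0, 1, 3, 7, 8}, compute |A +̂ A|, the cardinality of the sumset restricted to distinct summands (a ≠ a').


Restricted sumset: A +̂ A = {a + a' : a ∈ A, a' ∈ A, a ≠ a'}.
Equivalently, take A + A and drop any sum 2a that is achievable ONLY as a + a for a ∈ A (i.e. sums representable only with equal summands).
Enumerate pairs (a, a') with a < a' (symmetric, so each unordered pair gives one sum; this covers all a ≠ a'):
  -4 + -2 = -6
  -4 + 0 = -4
  -4 + 1 = -3
  -4 + 3 = -1
  -4 + 7 = 3
  -4 + 8 = 4
  -2 + 0 = -2
  -2 + 1 = -1
  -2 + 3 = 1
  -2 + 7 = 5
  -2 + 8 = 6
  0 + 1 = 1
  0 + 3 = 3
  0 + 7 = 7
  0 + 8 = 8
  1 + 3 = 4
  1 + 7 = 8
  1 + 8 = 9
  3 + 7 = 10
  3 + 8 = 11
  7 + 8 = 15
Collected distinct sums: {-6, -4, -3, -2, -1, 1, 3, 4, 5, 6, 7, 8, 9, 10, 11, 15}
|A +̂ A| = 16
(Reference bound: |A +̂ A| ≥ 2|A| - 3 for |A| ≥ 2, with |A| = 7 giving ≥ 11.)

|A +̂ A| = 16


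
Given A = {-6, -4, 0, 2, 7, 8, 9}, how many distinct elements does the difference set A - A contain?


A - A = {a - a' : a, a' ∈ A}; |A| = 7.
Bounds: 2|A|-1 ≤ |A - A| ≤ |A|² - |A| + 1, i.e. 13 ≤ |A - A| ≤ 43.
Note: 0 ∈ A - A always (from a - a). The set is symmetric: if d ∈ A - A then -d ∈ A - A.
Enumerate nonzero differences d = a - a' with a > a' (then include -d):
Positive differences: {1, 2, 4, 5, 6, 7, 8, 9, 11, 12, 13, 14, 15}
Full difference set: {0} ∪ (positive diffs) ∪ (negative diffs).
|A - A| = 1 + 2·13 = 27 (matches direct enumeration: 27).

|A - A| = 27


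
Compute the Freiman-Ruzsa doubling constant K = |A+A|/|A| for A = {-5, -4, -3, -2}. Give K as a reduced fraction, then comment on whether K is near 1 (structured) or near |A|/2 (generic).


|A| = 4.
Compute A + A by enumerating all 16 pairs.
A + A = {-10, -9, -8, -7, -6, -5, -4}, so |A + A| = 7.
K = |A + A| / |A| = 7/4 (already in lowest terms) ≈ 1.7500.
Reference: AP of size 4 gives K = 7/4 ≈ 1.7500; a fully generic set of size 4 gives K ≈ 2.5000.

|A| = 4, |A + A| = 7, K = 7/4.


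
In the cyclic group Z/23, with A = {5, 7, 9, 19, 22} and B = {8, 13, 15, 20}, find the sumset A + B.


Work in Z/23Z: reduce every sum a + b modulo 23.
Enumerate all 20 pairs:
a = 5: 5+8=13, 5+13=18, 5+15=20, 5+20=2
a = 7: 7+8=15, 7+13=20, 7+15=22, 7+20=4
a = 9: 9+8=17, 9+13=22, 9+15=1, 9+20=6
a = 19: 19+8=4, 19+13=9, 19+15=11, 19+20=16
a = 22: 22+8=7, 22+13=12, 22+15=14, 22+20=19
Distinct residues collected: {1, 2, 4, 6, 7, 9, 11, 12, 13, 14, 15, 16, 17, 18, 19, 20, 22}
|A + B| = 17 (out of 23 total residues).

A + B = {1, 2, 4, 6, 7, 9, 11, 12, 13, 14, 15, 16, 17, 18, 19, 20, 22}


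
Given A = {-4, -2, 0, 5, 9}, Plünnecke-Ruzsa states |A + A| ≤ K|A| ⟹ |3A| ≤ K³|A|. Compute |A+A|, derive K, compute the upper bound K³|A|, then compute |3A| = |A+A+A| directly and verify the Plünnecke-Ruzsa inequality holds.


|A| = 5.
Step 1: Compute A + A by enumerating all 25 pairs.
A + A = {-8, -6, -4, -2, 0, 1, 3, 5, 7, 9, 10, 14, 18}, so |A + A| = 13.
Step 2: Doubling constant K = |A + A|/|A| = 13/5 = 13/5 ≈ 2.6000.
Step 3: Plünnecke-Ruzsa gives |3A| ≤ K³·|A| = (2.6000)³ · 5 ≈ 87.8800.
Step 4: Compute 3A = A + A + A directly by enumerating all triples (a,b,c) ∈ A³; |3A| = 25.
Step 5: Check 25 ≤ 87.8800? Yes ✓.

K = 13/5, Plünnecke-Ruzsa bound K³|A| ≈ 87.8800, |3A| = 25, inequality holds.


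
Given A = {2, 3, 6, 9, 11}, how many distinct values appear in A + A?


A + A = {a + a' : a, a' ∈ A}; |A| = 5.
General bounds: 2|A| - 1 ≤ |A + A| ≤ |A|(|A|+1)/2, i.e. 9 ≤ |A + A| ≤ 15.
Lower bound 2|A|-1 is attained iff A is an arithmetic progression.
Enumerate sums a + a' for a ≤ a' (symmetric, so this suffices):
a = 2: 2+2=4, 2+3=5, 2+6=8, 2+9=11, 2+11=13
a = 3: 3+3=6, 3+6=9, 3+9=12, 3+11=14
a = 6: 6+6=12, 6+9=15, 6+11=17
a = 9: 9+9=18, 9+11=20
a = 11: 11+11=22
Distinct sums: {4, 5, 6, 8, 9, 11, 12, 13, 14, 15, 17, 18, 20, 22}
|A + A| = 14

|A + A| = 14


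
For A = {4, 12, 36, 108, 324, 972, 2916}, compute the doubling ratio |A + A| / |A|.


|A| = 7.
Compute A + A by enumerating all 49 pairs.
A + A = {8, 16, 24, 40, 48, 72, 112, 120, 144, 216, 328, 336, 360, 432, 648, 976, 984, 1008, 1080, 1296, 1944, 2920, 2928, 2952, 3024, 3240, 3888, 5832}, so |A + A| = 28.
K = |A + A| / |A| = 28/7 = 4/1 ≈ 4.0000.
Reference: AP of size 7 gives K = 13/7 ≈ 1.8571; a fully generic set of size 7 gives K ≈ 4.0000.

|A| = 7, |A + A| = 28, K = 28/7 = 4/1.


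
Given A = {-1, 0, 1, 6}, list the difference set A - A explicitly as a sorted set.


A - A = {a - a' : a, a' ∈ A}.
Compute a - a' for each ordered pair (a, a'):
a = -1: -1--1=0, -1-0=-1, -1-1=-2, -1-6=-7
a = 0: 0--1=1, 0-0=0, 0-1=-1, 0-6=-6
a = 1: 1--1=2, 1-0=1, 1-1=0, 1-6=-5
a = 6: 6--1=7, 6-0=6, 6-1=5, 6-6=0
Collecting distinct values (and noting 0 appears from a-a):
A - A = {-7, -6, -5, -2, -1, 0, 1, 2, 5, 6, 7}
|A - A| = 11

A - A = {-7, -6, -5, -2, -1, 0, 1, 2, 5, 6, 7}


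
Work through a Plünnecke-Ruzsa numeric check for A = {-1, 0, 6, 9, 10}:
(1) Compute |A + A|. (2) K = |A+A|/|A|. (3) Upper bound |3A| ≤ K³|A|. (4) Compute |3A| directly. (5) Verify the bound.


|A| = 5.
Step 1: Compute A + A by enumerating all 25 pairs.
A + A = {-2, -1, 0, 5, 6, 8, 9, 10, 12, 15, 16, 18, 19, 20}, so |A + A| = 14.
Step 2: Doubling constant K = |A + A|/|A| = 14/5 = 14/5 ≈ 2.8000.
Step 3: Plünnecke-Ruzsa gives |3A| ≤ K³·|A| = (2.8000)³ · 5 ≈ 109.7600.
Step 4: Compute 3A = A + A + A directly by enumerating all triples (a,b,c) ∈ A³; |3A| = 29.
Step 5: Check 29 ≤ 109.7600? Yes ✓.

K = 14/5, Plünnecke-Ruzsa bound K³|A| ≈ 109.7600, |3A| = 29, inequality holds.


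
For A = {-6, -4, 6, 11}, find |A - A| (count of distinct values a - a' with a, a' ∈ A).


A - A = {a - a' : a, a' ∈ A}; |A| = 4.
Bounds: 2|A|-1 ≤ |A - A| ≤ |A|² - |A| + 1, i.e. 7 ≤ |A - A| ≤ 13.
Note: 0 ∈ A - A always (from a - a). The set is symmetric: if d ∈ A - A then -d ∈ A - A.
Enumerate nonzero differences d = a - a' with a > a' (then include -d):
Positive differences: {2, 5, 10, 12, 15, 17}
Full difference set: {0} ∪ (positive diffs) ∪ (negative diffs).
|A - A| = 1 + 2·6 = 13 (matches direct enumeration: 13).

|A - A| = 13


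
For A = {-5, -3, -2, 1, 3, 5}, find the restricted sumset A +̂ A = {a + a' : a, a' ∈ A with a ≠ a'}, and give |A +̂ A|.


Restricted sumset: A +̂ A = {a + a' : a ∈ A, a' ∈ A, a ≠ a'}.
Equivalently, take A + A and drop any sum 2a that is achievable ONLY as a + a for a ∈ A (i.e. sums representable only with equal summands).
Enumerate pairs (a, a') with a < a' (symmetric, so each unordered pair gives one sum; this covers all a ≠ a'):
  -5 + -3 = -8
  -5 + -2 = -7
  -5 + 1 = -4
  -5 + 3 = -2
  -5 + 5 = 0
  -3 + -2 = -5
  -3 + 1 = -2
  -3 + 3 = 0
  -3 + 5 = 2
  -2 + 1 = -1
  -2 + 3 = 1
  -2 + 5 = 3
  1 + 3 = 4
  1 + 5 = 6
  3 + 5 = 8
Collected distinct sums: {-8, -7, -5, -4, -2, -1, 0, 1, 2, 3, 4, 6, 8}
|A +̂ A| = 13
(Reference bound: |A +̂ A| ≥ 2|A| - 3 for |A| ≥ 2, with |A| = 6 giving ≥ 9.)

|A +̂ A| = 13


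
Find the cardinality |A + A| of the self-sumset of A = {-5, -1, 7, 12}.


A + A = {a + a' : a, a' ∈ A}; |A| = 4.
General bounds: 2|A| - 1 ≤ |A + A| ≤ |A|(|A|+1)/2, i.e. 7 ≤ |A + A| ≤ 10.
Lower bound 2|A|-1 is attained iff A is an arithmetic progression.
Enumerate sums a + a' for a ≤ a' (symmetric, so this suffices):
a = -5: -5+-5=-10, -5+-1=-6, -5+7=2, -5+12=7
a = -1: -1+-1=-2, -1+7=6, -1+12=11
a = 7: 7+7=14, 7+12=19
a = 12: 12+12=24
Distinct sums: {-10, -6, -2, 2, 6, 7, 11, 14, 19, 24}
|A + A| = 10

|A + A| = 10


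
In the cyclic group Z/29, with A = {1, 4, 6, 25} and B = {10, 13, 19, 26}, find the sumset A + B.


Work in Z/29Z: reduce every sum a + b modulo 29.
Enumerate all 16 pairs:
a = 1: 1+10=11, 1+13=14, 1+19=20, 1+26=27
a = 4: 4+10=14, 4+13=17, 4+19=23, 4+26=1
a = 6: 6+10=16, 6+13=19, 6+19=25, 6+26=3
a = 25: 25+10=6, 25+13=9, 25+19=15, 25+26=22
Distinct residues collected: {1, 3, 6, 9, 11, 14, 15, 16, 17, 19, 20, 22, 23, 25, 27}
|A + B| = 15 (out of 29 total residues).

A + B = {1, 3, 6, 9, 11, 14, 15, 16, 17, 19, 20, 22, 23, 25, 27}


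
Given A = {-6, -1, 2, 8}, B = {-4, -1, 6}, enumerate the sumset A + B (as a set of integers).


A + B = {a + b : a ∈ A, b ∈ B}.
Enumerate all |A|·|B| = 4·3 = 12 pairs (a, b) and collect distinct sums.
a = -6: -6+-4=-10, -6+-1=-7, -6+6=0
a = -1: -1+-4=-5, -1+-1=-2, -1+6=5
a = 2: 2+-4=-2, 2+-1=1, 2+6=8
a = 8: 8+-4=4, 8+-1=7, 8+6=14
Collecting distinct sums: A + B = {-10, -7, -5, -2, 0, 1, 4, 5, 7, 8, 14}
|A + B| = 11

A + B = {-10, -7, -5, -2, 0, 1, 4, 5, 7, 8, 14}


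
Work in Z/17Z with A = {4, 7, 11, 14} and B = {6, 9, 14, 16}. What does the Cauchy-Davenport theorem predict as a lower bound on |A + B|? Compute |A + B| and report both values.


Cauchy-Davenport: |A + B| ≥ min(p, |A| + |B| - 1) for A, B nonempty in Z/pZ.
|A| = 4, |B| = 4, p = 17.
CD lower bound = min(17, 4 + 4 - 1) = min(17, 7) = 7.
Compute A + B mod 17 directly:
a = 4: 4+6=10, 4+9=13, 4+14=1, 4+16=3
a = 7: 7+6=13, 7+9=16, 7+14=4, 7+16=6
a = 11: 11+6=0, 11+9=3, 11+14=8, 11+16=10
a = 14: 14+6=3, 14+9=6, 14+14=11, 14+16=13
A + B = {0, 1, 3, 4, 6, 8, 10, 11, 13, 16}, so |A + B| = 10.
Verify: 10 ≥ 7? Yes ✓.

CD lower bound = 7, actual |A + B| = 10.


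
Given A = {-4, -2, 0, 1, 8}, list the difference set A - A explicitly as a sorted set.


A - A = {a - a' : a, a' ∈ A}.
Compute a - a' for each ordered pair (a, a'):
a = -4: -4--4=0, -4--2=-2, -4-0=-4, -4-1=-5, -4-8=-12
a = -2: -2--4=2, -2--2=0, -2-0=-2, -2-1=-3, -2-8=-10
a = 0: 0--4=4, 0--2=2, 0-0=0, 0-1=-1, 0-8=-8
a = 1: 1--4=5, 1--2=3, 1-0=1, 1-1=0, 1-8=-7
a = 8: 8--4=12, 8--2=10, 8-0=8, 8-1=7, 8-8=0
Collecting distinct values (and noting 0 appears from a-a):
A - A = {-12, -10, -8, -7, -5, -4, -3, -2, -1, 0, 1, 2, 3, 4, 5, 7, 8, 10, 12}
|A - A| = 19

A - A = {-12, -10, -8, -7, -5, -4, -3, -2, -1, 0, 1, 2, 3, 4, 5, 7, 8, 10, 12}


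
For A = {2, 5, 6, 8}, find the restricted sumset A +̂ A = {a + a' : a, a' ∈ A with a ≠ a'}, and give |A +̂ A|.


Restricted sumset: A +̂ A = {a + a' : a ∈ A, a' ∈ A, a ≠ a'}.
Equivalently, take A + A and drop any sum 2a that is achievable ONLY as a + a for a ∈ A (i.e. sums representable only with equal summands).
Enumerate pairs (a, a') with a < a' (symmetric, so each unordered pair gives one sum; this covers all a ≠ a'):
  2 + 5 = 7
  2 + 6 = 8
  2 + 8 = 10
  5 + 6 = 11
  5 + 8 = 13
  6 + 8 = 14
Collected distinct sums: {7, 8, 10, 11, 13, 14}
|A +̂ A| = 6
(Reference bound: |A +̂ A| ≥ 2|A| - 3 for |A| ≥ 2, with |A| = 4 giving ≥ 5.)

|A +̂ A| = 6


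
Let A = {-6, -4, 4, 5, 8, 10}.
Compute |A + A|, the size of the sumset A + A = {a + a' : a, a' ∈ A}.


A + A = {a + a' : a, a' ∈ A}; |A| = 6.
General bounds: 2|A| - 1 ≤ |A + A| ≤ |A|(|A|+1)/2, i.e. 11 ≤ |A + A| ≤ 21.
Lower bound 2|A|-1 is attained iff A is an arithmetic progression.
Enumerate sums a + a' for a ≤ a' (symmetric, so this suffices):
a = -6: -6+-6=-12, -6+-4=-10, -6+4=-2, -6+5=-1, -6+8=2, -6+10=4
a = -4: -4+-4=-8, -4+4=0, -4+5=1, -4+8=4, -4+10=6
a = 4: 4+4=8, 4+5=9, 4+8=12, 4+10=14
a = 5: 5+5=10, 5+8=13, 5+10=15
a = 8: 8+8=16, 8+10=18
a = 10: 10+10=20
Distinct sums: {-12, -10, -8, -2, -1, 0, 1, 2, 4, 6, 8, 9, 10, 12, 13, 14, 15, 16, 18, 20}
|A + A| = 20

|A + A| = 20


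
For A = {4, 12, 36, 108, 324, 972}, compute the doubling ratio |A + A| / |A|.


|A| = 6.
Compute A + A by enumerating all 36 pairs.
A + A = {8, 16, 24, 40, 48, 72, 112, 120, 144, 216, 328, 336, 360, 432, 648, 976, 984, 1008, 1080, 1296, 1944}, so |A + A| = 21.
K = |A + A| / |A| = 21/6 = 7/2 ≈ 3.5000.
Reference: AP of size 6 gives K = 11/6 ≈ 1.8333; a fully generic set of size 6 gives K ≈ 3.5000.

|A| = 6, |A + A| = 21, K = 21/6 = 7/2.


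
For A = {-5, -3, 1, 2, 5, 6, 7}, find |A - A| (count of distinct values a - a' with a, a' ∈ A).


A - A = {a - a' : a, a' ∈ A}; |A| = 7.
Bounds: 2|A|-1 ≤ |A - A| ≤ |A|² - |A| + 1, i.e. 13 ≤ |A - A| ≤ 43.
Note: 0 ∈ A - A always (from a - a). The set is symmetric: if d ∈ A - A then -d ∈ A - A.
Enumerate nonzero differences d = a - a' with a > a' (then include -d):
Positive differences: {1, 2, 3, 4, 5, 6, 7, 8, 9, 10, 11, 12}
Full difference set: {0} ∪ (positive diffs) ∪ (negative diffs).
|A - A| = 1 + 2·12 = 25 (matches direct enumeration: 25).

|A - A| = 25


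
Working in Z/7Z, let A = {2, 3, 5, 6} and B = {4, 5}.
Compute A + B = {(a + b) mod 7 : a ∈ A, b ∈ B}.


Work in Z/7Z: reduce every sum a + b modulo 7.
Enumerate all 8 pairs:
a = 2: 2+4=6, 2+5=0
a = 3: 3+4=0, 3+5=1
a = 5: 5+4=2, 5+5=3
a = 6: 6+4=3, 6+5=4
Distinct residues collected: {0, 1, 2, 3, 4, 6}
|A + B| = 6 (out of 7 total residues).

A + B = {0, 1, 2, 3, 4, 6}


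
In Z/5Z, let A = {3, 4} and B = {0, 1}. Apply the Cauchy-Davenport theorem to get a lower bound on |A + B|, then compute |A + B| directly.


Cauchy-Davenport: |A + B| ≥ min(p, |A| + |B| - 1) for A, B nonempty in Z/pZ.
|A| = 2, |B| = 2, p = 5.
CD lower bound = min(5, 2 + 2 - 1) = min(5, 3) = 3.
Compute A + B mod 5 directly:
a = 3: 3+0=3, 3+1=4
a = 4: 4+0=4, 4+1=0
A + B = {0, 3, 4}, so |A + B| = 3.
Verify: 3 ≥ 3? Yes ✓.

CD lower bound = 3, actual |A + B| = 3.


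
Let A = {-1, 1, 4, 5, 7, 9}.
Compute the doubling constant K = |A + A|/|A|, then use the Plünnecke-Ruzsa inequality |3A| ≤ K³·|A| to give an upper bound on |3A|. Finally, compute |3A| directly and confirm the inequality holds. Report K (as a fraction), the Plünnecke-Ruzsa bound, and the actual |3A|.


|A| = 6.
Step 1: Compute A + A by enumerating all 36 pairs.
A + A = {-2, 0, 2, 3, 4, 5, 6, 8, 9, 10, 11, 12, 13, 14, 16, 18}, so |A + A| = 16.
Step 2: Doubling constant K = |A + A|/|A| = 16/6 = 16/6 ≈ 2.6667.
Step 3: Plünnecke-Ruzsa gives |3A| ≤ K³·|A| = (2.6667)³ · 6 ≈ 113.7778.
Step 4: Compute 3A = A + A + A directly by enumerating all triples (a,b,c) ∈ A³; |3A| = 27.
Step 5: Check 27 ≤ 113.7778? Yes ✓.

K = 16/6, Plünnecke-Ruzsa bound K³|A| ≈ 113.7778, |3A| = 27, inequality holds.


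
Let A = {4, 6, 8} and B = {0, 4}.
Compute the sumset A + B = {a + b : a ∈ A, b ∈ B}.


A + B = {a + b : a ∈ A, b ∈ B}.
Enumerate all |A|·|B| = 3·2 = 6 pairs (a, b) and collect distinct sums.
a = 4: 4+0=4, 4+4=8
a = 6: 6+0=6, 6+4=10
a = 8: 8+0=8, 8+4=12
Collecting distinct sums: A + B = {4, 6, 8, 10, 12}
|A + B| = 5

A + B = {4, 6, 8, 10, 12}


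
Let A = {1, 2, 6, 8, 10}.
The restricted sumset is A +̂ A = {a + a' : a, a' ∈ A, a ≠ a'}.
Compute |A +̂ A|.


Restricted sumset: A +̂ A = {a + a' : a ∈ A, a' ∈ A, a ≠ a'}.
Equivalently, take A + A and drop any sum 2a that is achievable ONLY as a + a for a ∈ A (i.e. sums representable only with equal summands).
Enumerate pairs (a, a') with a < a' (symmetric, so each unordered pair gives one sum; this covers all a ≠ a'):
  1 + 2 = 3
  1 + 6 = 7
  1 + 8 = 9
  1 + 10 = 11
  2 + 6 = 8
  2 + 8 = 10
  2 + 10 = 12
  6 + 8 = 14
  6 + 10 = 16
  8 + 10 = 18
Collected distinct sums: {3, 7, 8, 9, 10, 11, 12, 14, 16, 18}
|A +̂ A| = 10
(Reference bound: |A +̂ A| ≥ 2|A| - 3 for |A| ≥ 2, with |A| = 5 giving ≥ 7.)

|A +̂ A| = 10


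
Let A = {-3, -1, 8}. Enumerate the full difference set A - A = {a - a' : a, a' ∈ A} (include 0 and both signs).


A - A = {a - a' : a, a' ∈ A}.
Compute a - a' for each ordered pair (a, a'):
a = -3: -3--3=0, -3--1=-2, -3-8=-11
a = -1: -1--3=2, -1--1=0, -1-8=-9
a = 8: 8--3=11, 8--1=9, 8-8=0
Collecting distinct values (and noting 0 appears from a-a):
A - A = {-11, -9, -2, 0, 2, 9, 11}
|A - A| = 7

A - A = {-11, -9, -2, 0, 2, 9, 11}


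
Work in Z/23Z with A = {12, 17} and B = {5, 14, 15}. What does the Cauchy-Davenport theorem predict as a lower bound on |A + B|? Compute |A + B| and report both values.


Cauchy-Davenport: |A + B| ≥ min(p, |A| + |B| - 1) for A, B nonempty in Z/pZ.
|A| = 2, |B| = 3, p = 23.
CD lower bound = min(23, 2 + 3 - 1) = min(23, 4) = 4.
Compute A + B mod 23 directly:
a = 12: 12+5=17, 12+14=3, 12+15=4
a = 17: 17+5=22, 17+14=8, 17+15=9
A + B = {3, 4, 8, 9, 17, 22}, so |A + B| = 6.
Verify: 6 ≥ 4? Yes ✓.

CD lower bound = 4, actual |A + B| = 6.


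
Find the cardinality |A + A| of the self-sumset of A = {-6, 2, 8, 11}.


A + A = {a + a' : a, a' ∈ A}; |A| = 4.
General bounds: 2|A| - 1 ≤ |A + A| ≤ |A|(|A|+1)/2, i.e. 7 ≤ |A + A| ≤ 10.
Lower bound 2|A|-1 is attained iff A is an arithmetic progression.
Enumerate sums a + a' for a ≤ a' (symmetric, so this suffices):
a = -6: -6+-6=-12, -6+2=-4, -6+8=2, -6+11=5
a = 2: 2+2=4, 2+8=10, 2+11=13
a = 8: 8+8=16, 8+11=19
a = 11: 11+11=22
Distinct sums: {-12, -4, 2, 4, 5, 10, 13, 16, 19, 22}
|A + A| = 10

|A + A| = 10


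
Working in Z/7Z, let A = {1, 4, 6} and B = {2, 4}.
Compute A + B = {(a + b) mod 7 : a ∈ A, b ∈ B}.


Work in Z/7Z: reduce every sum a + b modulo 7.
Enumerate all 6 pairs:
a = 1: 1+2=3, 1+4=5
a = 4: 4+2=6, 4+4=1
a = 6: 6+2=1, 6+4=3
Distinct residues collected: {1, 3, 5, 6}
|A + B| = 4 (out of 7 total residues).

A + B = {1, 3, 5, 6}


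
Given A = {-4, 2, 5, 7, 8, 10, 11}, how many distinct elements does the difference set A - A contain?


A - A = {a - a' : a, a' ∈ A}; |A| = 7.
Bounds: 2|A|-1 ≤ |A - A| ≤ |A|² - |A| + 1, i.e. 13 ≤ |A - A| ≤ 43.
Note: 0 ∈ A - A always (from a - a). The set is symmetric: if d ∈ A - A then -d ∈ A - A.
Enumerate nonzero differences d = a - a' with a > a' (then include -d):
Positive differences: {1, 2, 3, 4, 5, 6, 8, 9, 11, 12, 14, 15}
Full difference set: {0} ∪ (positive diffs) ∪ (negative diffs).
|A - A| = 1 + 2·12 = 25 (matches direct enumeration: 25).

|A - A| = 25


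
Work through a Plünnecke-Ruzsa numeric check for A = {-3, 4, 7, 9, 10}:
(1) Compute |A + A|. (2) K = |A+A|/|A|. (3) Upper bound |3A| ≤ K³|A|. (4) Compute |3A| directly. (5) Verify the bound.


|A| = 5.
Step 1: Compute A + A by enumerating all 25 pairs.
A + A = {-6, 1, 4, 6, 7, 8, 11, 13, 14, 16, 17, 18, 19, 20}, so |A + A| = 14.
Step 2: Doubling constant K = |A + A|/|A| = 14/5 = 14/5 ≈ 2.8000.
Step 3: Plünnecke-Ruzsa gives |3A| ≤ K³·|A| = (2.8000)³ · 5 ≈ 109.7600.
Step 4: Compute 3A = A + A + A directly by enumerating all triples (a,b,c) ∈ A³; |3A| = 27.
Step 5: Check 27 ≤ 109.7600? Yes ✓.

K = 14/5, Plünnecke-Ruzsa bound K³|A| ≈ 109.7600, |3A| = 27, inequality holds.


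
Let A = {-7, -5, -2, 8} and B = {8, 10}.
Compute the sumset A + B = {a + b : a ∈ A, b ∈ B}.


A + B = {a + b : a ∈ A, b ∈ B}.
Enumerate all |A|·|B| = 4·2 = 8 pairs (a, b) and collect distinct sums.
a = -7: -7+8=1, -7+10=3
a = -5: -5+8=3, -5+10=5
a = -2: -2+8=6, -2+10=8
a = 8: 8+8=16, 8+10=18
Collecting distinct sums: A + B = {1, 3, 5, 6, 8, 16, 18}
|A + B| = 7

A + B = {1, 3, 5, 6, 8, 16, 18}


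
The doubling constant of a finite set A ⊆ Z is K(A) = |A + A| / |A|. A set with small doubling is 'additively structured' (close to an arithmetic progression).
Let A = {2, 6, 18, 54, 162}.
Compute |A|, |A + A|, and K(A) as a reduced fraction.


|A| = 5.
Compute A + A by enumerating all 25 pairs.
A + A = {4, 8, 12, 20, 24, 36, 56, 60, 72, 108, 164, 168, 180, 216, 324}, so |A + A| = 15.
K = |A + A| / |A| = 15/5 = 3/1 ≈ 3.0000.
Reference: AP of size 5 gives K = 9/5 ≈ 1.8000; a fully generic set of size 5 gives K ≈ 3.0000.

|A| = 5, |A + A| = 15, K = 15/5 = 3/1.


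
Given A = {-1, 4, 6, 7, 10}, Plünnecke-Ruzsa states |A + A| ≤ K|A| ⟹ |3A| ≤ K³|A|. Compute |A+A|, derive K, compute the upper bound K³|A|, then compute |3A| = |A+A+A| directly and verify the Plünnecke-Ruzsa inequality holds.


|A| = 5.
Step 1: Compute A + A by enumerating all 25 pairs.
A + A = {-2, 3, 5, 6, 8, 9, 10, 11, 12, 13, 14, 16, 17, 20}, so |A + A| = 14.
Step 2: Doubling constant K = |A + A|/|A| = 14/5 = 14/5 ≈ 2.8000.
Step 3: Plünnecke-Ruzsa gives |3A| ≤ K³·|A| = (2.8000)³ · 5 ≈ 109.7600.
Step 4: Compute 3A = A + A + A directly by enumerating all triples (a,b,c) ∈ A³; |3A| = 25.
Step 5: Check 25 ≤ 109.7600? Yes ✓.

K = 14/5, Plünnecke-Ruzsa bound K³|A| ≈ 109.7600, |3A| = 25, inequality holds.


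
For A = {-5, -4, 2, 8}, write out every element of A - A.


A - A = {a - a' : a, a' ∈ A}.
Compute a - a' for each ordered pair (a, a'):
a = -5: -5--5=0, -5--4=-1, -5-2=-7, -5-8=-13
a = -4: -4--5=1, -4--4=0, -4-2=-6, -4-8=-12
a = 2: 2--5=7, 2--4=6, 2-2=0, 2-8=-6
a = 8: 8--5=13, 8--4=12, 8-2=6, 8-8=0
Collecting distinct values (and noting 0 appears from a-a):
A - A = {-13, -12, -7, -6, -1, 0, 1, 6, 7, 12, 13}
|A - A| = 11

A - A = {-13, -12, -7, -6, -1, 0, 1, 6, 7, 12, 13}


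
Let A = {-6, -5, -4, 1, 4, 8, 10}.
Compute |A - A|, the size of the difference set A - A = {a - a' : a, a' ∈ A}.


A - A = {a - a' : a, a' ∈ A}; |A| = 7.
Bounds: 2|A|-1 ≤ |A - A| ≤ |A|² - |A| + 1, i.e. 13 ≤ |A - A| ≤ 43.
Note: 0 ∈ A - A always (from a - a). The set is symmetric: if d ∈ A - A then -d ∈ A - A.
Enumerate nonzero differences d = a - a' with a > a' (then include -d):
Positive differences: {1, 2, 3, 4, 5, 6, 7, 8, 9, 10, 12, 13, 14, 15, 16}
Full difference set: {0} ∪ (positive diffs) ∪ (negative diffs).
|A - A| = 1 + 2·15 = 31 (matches direct enumeration: 31).

|A - A| = 31


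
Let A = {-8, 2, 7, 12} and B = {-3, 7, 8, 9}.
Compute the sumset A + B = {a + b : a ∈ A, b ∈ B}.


A + B = {a + b : a ∈ A, b ∈ B}.
Enumerate all |A|·|B| = 4·4 = 16 pairs (a, b) and collect distinct sums.
a = -8: -8+-3=-11, -8+7=-1, -8+8=0, -8+9=1
a = 2: 2+-3=-1, 2+7=9, 2+8=10, 2+9=11
a = 7: 7+-3=4, 7+7=14, 7+8=15, 7+9=16
a = 12: 12+-3=9, 12+7=19, 12+8=20, 12+9=21
Collecting distinct sums: A + B = {-11, -1, 0, 1, 4, 9, 10, 11, 14, 15, 16, 19, 20, 21}
|A + B| = 14

A + B = {-11, -1, 0, 1, 4, 9, 10, 11, 14, 15, 16, 19, 20, 21}


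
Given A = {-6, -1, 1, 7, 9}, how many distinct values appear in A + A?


A + A = {a + a' : a, a' ∈ A}; |A| = 5.
General bounds: 2|A| - 1 ≤ |A + A| ≤ |A|(|A|+1)/2, i.e. 9 ≤ |A + A| ≤ 15.
Lower bound 2|A|-1 is attained iff A is an arithmetic progression.
Enumerate sums a + a' for a ≤ a' (symmetric, so this suffices):
a = -6: -6+-6=-12, -6+-1=-7, -6+1=-5, -6+7=1, -6+9=3
a = -1: -1+-1=-2, -1+1=0, -1+7=6, -1+9=8
a = 1: 1+1=2, 1+7=8, 1+9=10
a = 7: 7+7=14, 7+9=16
a = 9: 9+9=18
Distinct sums: {-12, -7, -5, -2, 0, 1, 2, 3, 6, 8, 10, 14, 16, 18}
|A + A| = 14

|A + A| = 14


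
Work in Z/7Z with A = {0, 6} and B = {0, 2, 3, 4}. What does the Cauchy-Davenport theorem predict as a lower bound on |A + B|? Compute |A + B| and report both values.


Cauchy-Davenport: |A + B| ≥ min(p, |A| + |B| - 1) for A, B nonempty in Z/pZ.
|A| = 2, |B| = 4, p = 7.
CD lower bound = min(7, 2 + 4 - 1) = min(7, 5) = 5.
Compute A + B mod 7 directly:
a = 0: 0+0=0, 0+2=2, 0+3=3, 0+4=4
a = 6: 6+0=6, 6+2=1, 6+3=2, 6+4=3
A + B = {0, 1, 2, 3, 4, 6}, so |A + B| = 6.
Verify: 6 ≥ 5? Yes ✓.

CD lower bound = 5, actual |A + B| = 6.


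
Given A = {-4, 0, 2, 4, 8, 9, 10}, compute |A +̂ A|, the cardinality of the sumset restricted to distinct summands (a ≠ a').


Restricted sumset: A +̂ A = {a + a' : a ∈ A, a' ∈ A, a ≠ a'}.
Equivalently, take A + A and drop any sum 2a that is achievable ONLY as a + a for a ∈ A (i.e. sums representable only with equal summands).
Enumerate pairs (a, a') with a < a' (symmetric, so each unordered pair gives one sum; this covers all a ≠ a'):
  -4 + 0 = -4
  -4 + 2 = -2
  -4 + 4 = 0
  -4 + 8 = 4
  -4 + 9 = 5
  -4 + 10 = 6
  0 + 2 = 2
  0 + 4 = 4
  0 + 8 = 8
  0 + 9 = 9
  0 + 10 = 10
  2 + 4 = 6
  2 + 8 = 10
  2 + 9 = 11
  2 + 10 = 12
  4 + 8 = 12
  4 + 9 = 13
  4 + 10 = 14
  8 + 9 = 17
  8 + 10 = 18
  9 + 10 = 19
Collected distinct sums: {-4, -2, 0, 2, 4, 5, 6, 8, 9, 10, 11, 12, 13, 14, 17, 18, 19}
|A +̂ A| = 17
(Reference bound: |A +̂ A| ≥ 2|A| - 3 for |A| ≥ 2, with |A| = 7 giving ≥ 11.)

|A +̂ A| = 17


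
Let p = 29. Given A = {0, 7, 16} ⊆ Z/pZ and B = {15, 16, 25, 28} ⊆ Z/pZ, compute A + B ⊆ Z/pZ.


Work in Z/29Z: reduce every sum a + b modulo 29.
Enumerate all 12 pairs:
a = 0: 0+15=15, 0+16=16, 0+25=25, 0+28=28
a = 7: 7+15=22, 7+16=23, 7+25=3, 7+28=6
a = 16: 16+15=2, 16+16=3, 16+25=12, 16+28=15
Distinct residues collected: {2, 3, 6, 12, 15, 16, 22, 23, 25, 28}
|A + B| = 10 (out of 29 total residues).

A + B = {2, 3, 6, 12, 15, 16, 22, 23, 25, 28}


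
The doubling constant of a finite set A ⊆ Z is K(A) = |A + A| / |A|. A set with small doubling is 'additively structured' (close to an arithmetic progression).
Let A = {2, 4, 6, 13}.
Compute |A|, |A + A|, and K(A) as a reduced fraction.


|A| = 4.
Compute A + A by enumerating all 16 pairs.
A + A = {4, 6, 8, 10, 12, 15, 17, 19, 26}, so |A + A| = 9.
K = |A + A| / |A| = 9/4 (already in lowest terms) ≈ 2.2500.
Reference: AP of size 4 gives K = 7/4 ≈ 1.7500; a fully generic set of size 4 gives K ≈ 2.5000.

|A| = 4, |A + A| = 9, K = 9/4.


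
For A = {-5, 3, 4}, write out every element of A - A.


A - A = {a - a' : a, a' ∈ A}.
Compute a - a' for each ordered pair (a, a'):
a = -5: -5--5=0, -5-3=-8, -5-4=-9
a = 3: 3--5=8, 3-3=0, 3-4=-1
a = 4: 4--5=9, 4-3=1, 4-4=0
Collecting distinct values (and noting 0 appears from a-a):
A - A = {-9, -8, -1, 0, 1, 8, 9}
|A - A| = 7

A - A = {-9, -8, -1, 0, 1, 8, 9}


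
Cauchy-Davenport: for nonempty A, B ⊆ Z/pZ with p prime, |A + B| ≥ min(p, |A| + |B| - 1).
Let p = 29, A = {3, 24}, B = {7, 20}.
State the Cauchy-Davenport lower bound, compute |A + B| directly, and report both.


Cauchy-Davenport: |A + B| ≥ min(p, |A| + |B| - 1) for A, B nonempty in Z/pZ.
|A| = 2, |B| = 2, p = 29.
CD lower bound = min(29, 2 + 2 - 1) = min(29, 3) = 3.
Compute A + B mod 29 directly:
a = 3: 3+7=10, 3+20=23
a = 24: 24+7=2, 24+20=15
A + B = {2, 10, 15, 23}, so |A + B| = 4.
Verify: 4 ≥ 3? Yes ✓.

CD lower bound = 3, actual |A + B| = 4.


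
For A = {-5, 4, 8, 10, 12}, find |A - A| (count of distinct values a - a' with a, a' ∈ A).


A - A = {a - a' : a, a' ∈ A}; |A| = 5.
Bounds: 2|A|-1 ≤ |A - A| ≤ |A|² - |A| + 1, i.e. 9 ≤ |A - A| ≤ 21.
Note: 0 ∈ A - A always (from a - a). The set is symmetric: if d ∈ A - A then -d ∈ A - A.
Enumerate nonzero differences d = a - a' with a > a' (then include -d):
Positive differences: {2, 4, 6, 8, 9, 13, 15, 17}
Full difference set: {0} ∪ (positive diffs) ∪ (negative diffs).
|A - A| = 1 + 2·8 = 17 (matches direct enumeration: 17).

|A - A| = 17


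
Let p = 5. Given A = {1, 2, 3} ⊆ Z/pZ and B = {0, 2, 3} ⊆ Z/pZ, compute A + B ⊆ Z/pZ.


Work in Z/5Z: reduce every sum a + b modulo 5.
Enumerate all 9 pairs:
a = 1: 1+0=1, 1+2=3, 1+3=4
a = 2: 2+0=2, 2+2=4, 2+3=0
a = 3: 3+0=3, 3+2=0, 3+3=1
Distinct residues collected: {0, 1, 2, 3, 4}
|A + B| = 5 (out of 5 total residues).

A + B = {0, 1, 2, 3, 4}


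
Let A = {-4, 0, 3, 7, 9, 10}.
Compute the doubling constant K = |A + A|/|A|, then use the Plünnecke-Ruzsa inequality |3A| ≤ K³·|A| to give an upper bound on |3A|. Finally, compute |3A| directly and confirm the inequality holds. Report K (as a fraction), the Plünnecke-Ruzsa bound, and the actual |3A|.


|A| = 6.
Step 1: Compute A + A by enumerating all 36 pairs.
A + A = {-8, -4, -1, 0, 3, 5, 6, 7, 9, 10, 12, 13, 14, 16, 17, 18, 19, 20}, so |A + A| = 18.
Step 2: Doubling constant K = |A + A|/|A| = 18/6 = 18/6 ≈ 3.0000.
Step 3: Plünnecke-Ruzsa gives |3A| ≤ K³·|A| = (3.0000)³ · 6 ≈ 162.0000.
Step 4: Compute 3A = A + A + A directly by enumerating all triples (a,b,c) ∈ A³; |3A| = 34.
Step 5: Check 34 ≤ 162.0000? Yes ✓.

K = 18/6, Plünnecke-Ruzsa bound K³|A| ≈ 162.0000, |3A| = 34, inequality holds.


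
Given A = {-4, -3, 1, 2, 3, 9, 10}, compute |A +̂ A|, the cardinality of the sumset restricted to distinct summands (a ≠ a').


Restricted sumset: A +̂ A = {a + a' : a ∈ A, a' ∈ A, a ≠ a'}.
Equivalently, take A + A and drop any sum 2a that is achievable ONLY as a + a for a ∈ A (i.e. sums representable only with equal summands).
Enumerate pairs (a, a') with a < a' (symmetric, so each unordered pair gives one sum; this covers all a ≠ a'):
  -4 + -3 = -7
  -4 + 1 = -3
  -4 + 2 = -2
  -4 + 3 = -1
  -4 + 9 = 5
  -4 + 10 = 6
  -3 + 1 = -2
  -3 + 2 = -1
  -3 + 3 = 0
  -3 + 9 = 6
  -3 + 10 = 7
  1 + 2 = 3
  1 + 3 = 4
  1 + 9 = 10
  1 + 10 = 11
  2 + 3 = 5
  2 + 9 = 11
  2 + 10 = 12
  3 + 9 = 12
  3 + 10 = 13
  9 + 10 = 19
Collected distinct sums: {-7, -3, -2, -1, 0, 3, 4, 5, 6, 7, 10, 11, 12, 13, 19}
|A +̂ A| = 15
(Reference bound: |A +̂ A| ≥ 2|A| - 3 for |A| ≥ 2, with |A| = 7 giving ≥ 11.)

|A +̂ A| = 15


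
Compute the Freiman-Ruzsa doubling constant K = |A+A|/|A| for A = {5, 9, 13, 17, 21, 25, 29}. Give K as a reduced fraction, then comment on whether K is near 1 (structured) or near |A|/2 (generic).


|A| = 7.
Compute A + A by enumerating all 49 pairs.
A + A = {10, 14, 18, 22, 26, 30, 34, 38, 42, 46, 50, 54, 58}, so |A + A| = 13.
K = |A + A| / |A| = 13/7 (already in lowest terms) ≈ 1.8571.
Reference: AP of size 7 gives K = 13/7 ≈ 1.8571; a fully generic set of size 7 gives K ≈ 4.0000.

|A| = 7, |A + A| = 13, K = 13/7.


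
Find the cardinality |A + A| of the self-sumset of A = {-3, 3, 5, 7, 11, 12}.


A + A = {a + a' : a, a' ∈ A}; |A| = 6.
General bounds: 2|A| - 1 ≤ |A + A| ≤ |A|(|A|+1)/2, i.e. 11 ≤ |A + A| ≤ 21.
Lower bound 2|A|-1 is attained iff A is an arithmetic progression.
Enumerate sums a + a' for a ≤ a' (symmetric, so this suffices):
a = -3: -3+-3=-6, -3+3=0, -3+5=2, -3+7=4, -3+11=8, -3+12=9
a = 3: 3+3=6, 3+5=8, 3+7=10, 3+11=14, 3+12=15
a = 5: 5+5=10, 5+7=12, 5+11=16, 5+12=17
a = 7: 7+7=14, 7+11=18, 7+12=19
a = 11: 11+11=22, 11+12=23
a = 12: 12+12=24
Distinct sums: {-6, 0, 2, 4, 6, 8, 9, 10, 12, 14, 15, 16, 17, 18, 19, 22, 23, 24}
|A + A| = 18

|A + A| = 18


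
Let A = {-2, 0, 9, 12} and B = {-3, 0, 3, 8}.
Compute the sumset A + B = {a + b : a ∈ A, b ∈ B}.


A + B = {a + b : a ∈ A, b ∈ B}.
Enumerate all |A|·|B| = 4·4 = 16 pairs (a, b) and collect distinct sums.
a = -2: -2+-3=-5, -2+0=-2, -2+3=1, -2+8=6
a = 0: 0+-3=-3, 0+0=0, 0+3=3, 0+8=8
a = 9: 9+-3=6, 9+0=9, 9+3=12, 9+8=17
a = 12: 12+-3=9, 12+0=12, 12+3=15, 12+8=20
Collecting distinct sums: A + B = {-5, -3, -2, 0, 1, 3, 6, 8, 9, 12, 15, 17, 20}
|A + B| = 13

A + B = {-5, -3, -2, 0, 1, 3, 6, 8, 9, 12, 15, 17, 20}


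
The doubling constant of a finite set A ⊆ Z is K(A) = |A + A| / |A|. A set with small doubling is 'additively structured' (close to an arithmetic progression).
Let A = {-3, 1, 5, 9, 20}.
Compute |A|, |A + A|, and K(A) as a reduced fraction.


|A| = 5.
Compute A + A by enumerating all 25 pairs.
A + A = {-6, -2, 2, 6, 10, 14, 17, 18, 21, 25, 29, 40}, so |A + A| = 12.
K = |A + A| / |A| = 12/5 (already in lowest terms) ≈ 2.4000.
Reference: AP of size 5 gives K = 9/5 ≈ 1.8000; a fully generic set of size 5 gives K ≈ 3.0000.

|A| = 5, |A + A| = 12, K = 12/5.


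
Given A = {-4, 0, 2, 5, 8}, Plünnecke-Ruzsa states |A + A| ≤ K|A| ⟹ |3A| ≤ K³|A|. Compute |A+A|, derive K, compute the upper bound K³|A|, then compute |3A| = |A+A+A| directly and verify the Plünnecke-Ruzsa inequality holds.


|A| = 5.
Step 1: Compute A + A by enumerating all 25 pairs.
A + A = {-8, -4, -2, 0, 1, 2, 4, 5, 7, 8, 10, 13, 16}, so |A + A| = 13.
Step 2: Doubling constant K = |A + A|/|A| = 13/5 = 13/5 ≈ 2.6000.
Step 3: Plünnecke-Ruzsa gives |3A| ≤ K³·|A| = (2.6000)³ · 5 ≈ 87.8800.
Step 4: Compute 3A = A + A + A directly by enumerating all triples (a,b,c) ∈ A³; |3A| = 24.
Step 5: Check 24 ≤ 87.8800? Yes ✓.

K = 13/5, Plünnecke-Ruzsa bound K³|A| ≈ 87.8800, |3A| = 24, inequality holds.


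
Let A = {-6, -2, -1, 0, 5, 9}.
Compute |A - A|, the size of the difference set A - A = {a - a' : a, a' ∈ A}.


A - A = {a - a' : a, a' ∈ A}; |A| = 6.
Bounds: 2|A|-1 ≤ |A - A| ≤ |A|² - |A| + 1, i.e. 11 ≤ |A - A| ≤ 31.
Note: 0 ∈ A - A always (from a - a). The set is symmetric: if d ∈ A - A then -d ∈ A - A.
Enumerate nonzero differences d = a - a' with a > a' (then include -d):
Positive differences: {1, 2, 4, 5, 6, 7, 9, 10, 11, 15}
Full difference set: {0} ∪ (positive diffs) ∪ (negative diffs).
|A - A| = 1 + 2·10 = 21 (matches direct enumeration: 21).

|A - A| = 21


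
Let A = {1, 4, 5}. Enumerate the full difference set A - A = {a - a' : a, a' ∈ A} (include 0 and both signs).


A - A = {a - a' : a, a' ∈ A}.
Compute a - a' for each ordered pair (a, a'):
a = 1: 1-1=0, 1-4=-3, 1-5=-4
a = 4: 4-1=3, 4-4=0, 4-5=-1
a = 5: 5-1=4, 5-4=1, 5-5=0
Collecting distinct values (and noting 0 appears from a-a):
A - A = {-4, -3, -1, 0, 1, 3, 4}
|A - A| = 7

A - A = {-4, -3, -1, 0, 1, 3, 4}


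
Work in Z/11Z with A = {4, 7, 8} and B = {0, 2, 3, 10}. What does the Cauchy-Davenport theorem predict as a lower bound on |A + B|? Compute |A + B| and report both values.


Cauchy-Davenport: |A + B| ≥ min(p, |A| + |B| - 1) for A, B nonempty in Z/pZ.
|A| = 3, |B| = 4, p = 11.
CD lower bound = min(11, 3 + 4 - 1) = min(11, 6) = 6.
Compute A + B mod 11 directly:
a = 4: 4+0=4, 4+2=6, 4+3=7, 4+10=3
a = 7: 7+0=7, 7+2=9, 7+3=10, 7+10=6
a = 8: 8+0=8, 8+2=10, 8+3=0, 8+10=7
A + B = {0, 3, 4, 6, 7, 8, 9, 10}, so |A + B| = 8.
Verify: 8 ≥ 6? Yes ✓.

CD lower bound = 6, actual |A + B| = 8.


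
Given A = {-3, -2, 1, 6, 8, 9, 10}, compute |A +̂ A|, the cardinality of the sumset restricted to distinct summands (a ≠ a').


Restricted sumset: A +̂ A = {a + a' : a ∈ A, a' ∈ A, a ≠ a'}.
Equivalently, take A + A and drop any sum 2a that is achievable ONLY as a + a for a ∈ A (i.e. sums representable only with equal summands).
Enumerate pairs (a, a') with a < a' (symmetric, so each unordered pair gives one sum; this covers all a ≠ a'):
  -3 + -2 = -5
  -3 + 1 = -2
  -3 + 6 = 3
  -3 + 8 = 5
  -3 + 9 = 6
  -3 + 10 = 7
  -2 + 1 = -1
  -2 + 6 = 4
  -2 + 8 = 6
  -2 + 9 = 7
  -2 + 10 = 8
  1 + 6 = 7
  1 + 8 = 9
  1 + 9 = 10
  1 + 10 = 11
  6 + 8 = 14
  6 + 9 = 15
  6 + 10 = 16
  8 + 9 = 17
  8 + 10 = 18
  9 + 10 = 19
Collected distinct sums: {-5, -2, -1, 3, 4, 5, 6, 7, 8, 9, 10, 11, 14, 15, 16, 17, 18, 19}
|A +̂ A| = 18
(Reference bound: |A +̂ A| ≥ 2|A| - 3 for |A| ≥ 2, with |A| = 7 giving ≥ 11.)

|A +̂ A| = 18


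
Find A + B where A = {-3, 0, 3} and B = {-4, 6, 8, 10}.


A + B = {a + b : a ∈ A, b ∈ B}.
Enumerate all |A|·|B| = 3·4 = 12 pairs (a, b) and collect distinct sums.
a = -3: -3+-4=-7, -3+6=3, -3+8=5, -3+10=7
a = 0: 0+-4=-4, 0+6=6, 0+8=8, 0+10=10
a = 3: 3+-4=-1, 3+6=9, 3+8=11, 3+10=13
Collecting distinct sums: A + B = {-7, -4, -1, 3, 5, 6, 7, 8, 9, 10, 11, 13}
|A + B| = 12

A + B = {-7, -4, -1, 3, 5, 6, 7, 8, 9, 10, 11, 13}


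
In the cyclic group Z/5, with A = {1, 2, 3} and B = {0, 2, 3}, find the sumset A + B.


Work in Z/5Z: reduce every sum a + b modulo 5.
Enumerate all 9 pairs:
a = 1: 1+0=1, 1+2=3, 1+3=4
a = 2: 2+0=2, 2+2=4, 2+3=0
a = 3: 3+0=3, 3+2=0, 3+3=1
Distinct residues collected: {0, 1, 2, 3, 4}
|A + B| = 5 (out of 5 total residues).

A + B = {0, 1, 2, 3, 4}


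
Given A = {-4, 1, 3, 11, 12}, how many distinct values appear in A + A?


A + A = {a + a' : a, a' ∈ A}; |A| = 5.
General bounds: 2|A| - 1 ≤ |A + A| ≤ |A|(|A|+1)/2, i.e. 9 ≤ |A + A| ≤ 15.
Lower bound 2|A|-1 is attained iff A is an arithmetic progression.
Enumerate sums a + a' for a ≤ a' (symmetric, so this suffices):
a = -4: -4+-4=-8, -4+1=-3, -4+3=-1, -4+11=7, -4+12=8
a = 1: 1+1=2, 1+3=4, 1+11=12, 1+12=13
a = 3: 3+3=6, 3+11=14, 3+12=15
a = 11: 11+11=22, 11+12=23
a = 12: 12+12=24
Distinct sums: {-8, -3, -1, 2, 4, 6, 7, 8, 12, 13, 14, 15, 22, 23, 24}
|A + A| = 15

|A + A| = 15


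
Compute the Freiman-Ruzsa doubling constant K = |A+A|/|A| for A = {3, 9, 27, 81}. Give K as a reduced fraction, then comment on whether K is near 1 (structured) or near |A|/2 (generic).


|A| = 4.
Compute A + A by enumerating all 16 pairs.
A + A = {6, 12, 18, 30, 36, 54, 84, 90, 108, 162}, so |A + A| = 10.
K = |A + A| / |A| = 10/4 = 5/2 ≈ 2.5000.
Reference: AP of size 4 gives K = 7/4 ≈ 1.7500; a fully generic set of size 4 gives K ≈ 2.5000.

|A| = 4, |A + A| = 10, K = 10/4 = 5/2.


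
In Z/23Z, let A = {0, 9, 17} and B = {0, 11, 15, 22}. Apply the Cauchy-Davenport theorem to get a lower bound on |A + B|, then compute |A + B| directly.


Cauchy-Davenport: |A + B| ≥ min(p, |A| + |B| - 1) for A, B nonempty in Z/pZ.
|A| = 3, |B| = 4, p = 23.
CD lower bound = min(23, 3 + 4 - 1) = min(23, 6) = 6.
Compute A + B mod 23 directly:
a = 0: 0+0=0, 0+11=11, 0+15=15, 0+22=22
a = 9: 9+0=9, 9+11=20, 9+15=1, 9+22=8
a = 17: 17+0=17, 17+11=5, 17+15=9, 17+22=16
A + B = {0, 1, 5, 8, 9, 11, 15, 16, 17, 20, 22}, so |A + B| = 11.
Verify: 11 ≥ 6? Yes ✓.

CD lower bound = 6, actual |A + B| = 11.
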